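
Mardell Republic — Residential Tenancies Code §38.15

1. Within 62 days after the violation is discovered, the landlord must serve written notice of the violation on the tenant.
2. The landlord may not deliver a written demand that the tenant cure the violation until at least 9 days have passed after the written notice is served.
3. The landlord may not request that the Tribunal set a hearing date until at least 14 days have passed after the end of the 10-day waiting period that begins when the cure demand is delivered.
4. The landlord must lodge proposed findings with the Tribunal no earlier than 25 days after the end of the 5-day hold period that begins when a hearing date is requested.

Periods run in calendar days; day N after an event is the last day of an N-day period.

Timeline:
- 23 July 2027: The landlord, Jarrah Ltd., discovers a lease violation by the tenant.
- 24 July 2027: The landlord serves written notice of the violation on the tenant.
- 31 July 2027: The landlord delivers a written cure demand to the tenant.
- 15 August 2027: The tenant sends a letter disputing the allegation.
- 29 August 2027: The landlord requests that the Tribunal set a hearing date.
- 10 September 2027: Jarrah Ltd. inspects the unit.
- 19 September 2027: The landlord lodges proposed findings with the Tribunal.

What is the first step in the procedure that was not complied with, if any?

(1) due by 23 July 2027 + 62 days = 23 September 2027; 24 July 2027 is within that limit.
(2) permitted from 24 July 2027 + 9 days = 2 August 2027 onward; acted on 31 July 2027, 2 days prematurely.
That is the first point of non-compliance.

Step 2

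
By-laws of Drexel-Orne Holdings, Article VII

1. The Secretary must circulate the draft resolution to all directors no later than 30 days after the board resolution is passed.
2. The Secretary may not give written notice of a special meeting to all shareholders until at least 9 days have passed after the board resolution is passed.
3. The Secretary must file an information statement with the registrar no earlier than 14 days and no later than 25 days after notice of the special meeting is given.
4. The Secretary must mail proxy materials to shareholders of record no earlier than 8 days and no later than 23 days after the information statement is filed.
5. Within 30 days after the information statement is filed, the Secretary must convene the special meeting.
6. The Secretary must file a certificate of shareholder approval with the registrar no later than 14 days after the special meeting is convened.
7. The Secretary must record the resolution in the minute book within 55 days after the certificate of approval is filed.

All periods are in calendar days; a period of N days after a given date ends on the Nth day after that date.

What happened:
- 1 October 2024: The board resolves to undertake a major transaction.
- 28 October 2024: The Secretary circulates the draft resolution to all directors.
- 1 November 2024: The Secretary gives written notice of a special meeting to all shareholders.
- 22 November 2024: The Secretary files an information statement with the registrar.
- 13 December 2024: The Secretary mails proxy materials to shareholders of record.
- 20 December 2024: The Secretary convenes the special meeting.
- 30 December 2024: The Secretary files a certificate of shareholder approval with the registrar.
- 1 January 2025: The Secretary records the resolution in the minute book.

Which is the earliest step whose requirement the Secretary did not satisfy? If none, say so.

(1) due by 1 October 2024 + 30 days = 31 October 2024; done 28 October 2024 — timely.
(2) permitted from 1 October 2024 + 9 days = 10 October 2024 onward; done 1 November 2024, after the minimum wait.
(3) the permitted window runs from 1 November 2024 + 14 = 15 November 2024 to 1 November 2024 + 25 = 26 November 2024; done 22 November 2024 — within the window.
(4) the permitted window runs from 22 November 2024 + 8 = 30 November 2024 to 22 November 2024 + 23 = 15 December 2024; done 13 December 2024, which is between those dates.
(5) due by 22 November 2024 + 30 days = 22 December 2024; completed 20 December 2024, before the deadline.
(6) due by 20 December 2024 + 14 days = 3 January 2025; 30 December 2024 is within that limit.
(7) due by 30 December 2024 + 55 days = 23 February 2025; completed 1 January 2025, before the deadline.

None — every step was satisfied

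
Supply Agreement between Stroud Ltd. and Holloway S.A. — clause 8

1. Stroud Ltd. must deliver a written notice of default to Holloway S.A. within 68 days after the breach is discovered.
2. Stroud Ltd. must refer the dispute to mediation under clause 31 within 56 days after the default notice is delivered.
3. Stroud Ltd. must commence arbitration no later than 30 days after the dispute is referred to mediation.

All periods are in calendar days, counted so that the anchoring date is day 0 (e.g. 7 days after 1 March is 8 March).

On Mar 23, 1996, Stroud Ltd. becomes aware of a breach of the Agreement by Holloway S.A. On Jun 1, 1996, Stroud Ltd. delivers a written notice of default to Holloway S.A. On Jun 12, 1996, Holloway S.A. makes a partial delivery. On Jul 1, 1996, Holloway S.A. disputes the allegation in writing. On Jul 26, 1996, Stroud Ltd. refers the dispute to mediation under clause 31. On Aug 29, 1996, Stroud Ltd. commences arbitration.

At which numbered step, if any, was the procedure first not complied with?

Step 1

(1) due by Mar 23, 1996 + 68 days = May 30, 1996; Jun 1, 1996 misses that deadline by 2 days.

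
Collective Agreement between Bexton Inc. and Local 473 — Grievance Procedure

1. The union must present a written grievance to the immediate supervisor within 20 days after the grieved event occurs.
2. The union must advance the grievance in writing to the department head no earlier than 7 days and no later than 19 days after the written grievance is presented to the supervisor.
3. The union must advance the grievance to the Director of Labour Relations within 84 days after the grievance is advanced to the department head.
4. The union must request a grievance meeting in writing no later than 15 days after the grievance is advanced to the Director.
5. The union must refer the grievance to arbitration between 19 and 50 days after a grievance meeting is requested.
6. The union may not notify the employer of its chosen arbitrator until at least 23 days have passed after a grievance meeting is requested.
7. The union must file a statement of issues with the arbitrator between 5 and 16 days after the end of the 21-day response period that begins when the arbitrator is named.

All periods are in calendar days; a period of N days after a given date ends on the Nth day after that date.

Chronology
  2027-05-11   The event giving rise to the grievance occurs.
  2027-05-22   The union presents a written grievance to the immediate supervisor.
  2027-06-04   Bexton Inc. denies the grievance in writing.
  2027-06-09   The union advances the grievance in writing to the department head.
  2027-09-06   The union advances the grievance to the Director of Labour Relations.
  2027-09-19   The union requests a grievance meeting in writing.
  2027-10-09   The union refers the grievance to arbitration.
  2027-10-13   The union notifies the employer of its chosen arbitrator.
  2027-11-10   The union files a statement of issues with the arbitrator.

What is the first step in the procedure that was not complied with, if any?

Step 3

(1) due by 2027-05-11 + 20 days = 2027-05-31; 2027-05-22 is within that limit.
(2) the permitted window runs from 2027-05-22 + 7 = 2027-05-29 to 2027-05-22 + 19 = 2027-06-10; done 2027-06-09, which is between those dates.
(3) due by 2027-06-09 + 84 days = 2027-09-01; done 2027-09-06 — 5 days late.
The procedure was therefore not followed at step 3.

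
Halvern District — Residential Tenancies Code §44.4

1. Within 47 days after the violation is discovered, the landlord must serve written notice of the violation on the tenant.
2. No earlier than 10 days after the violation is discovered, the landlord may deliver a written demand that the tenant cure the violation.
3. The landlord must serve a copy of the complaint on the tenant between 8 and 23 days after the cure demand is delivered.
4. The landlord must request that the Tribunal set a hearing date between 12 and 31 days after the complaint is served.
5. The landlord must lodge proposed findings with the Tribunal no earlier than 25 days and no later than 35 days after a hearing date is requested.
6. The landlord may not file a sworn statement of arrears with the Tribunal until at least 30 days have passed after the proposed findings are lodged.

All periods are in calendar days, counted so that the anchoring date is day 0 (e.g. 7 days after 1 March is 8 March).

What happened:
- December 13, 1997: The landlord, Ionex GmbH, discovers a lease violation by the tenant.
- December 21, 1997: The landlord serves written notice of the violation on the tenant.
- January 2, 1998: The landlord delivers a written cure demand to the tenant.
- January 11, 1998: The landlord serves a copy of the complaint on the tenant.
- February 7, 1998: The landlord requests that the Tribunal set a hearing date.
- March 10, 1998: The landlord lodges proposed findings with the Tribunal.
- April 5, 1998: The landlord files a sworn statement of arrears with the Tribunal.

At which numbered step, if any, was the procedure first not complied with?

Step 6

Step 1 — counting 47 days from December 13, 1997 (when the violation is discovered) gives a deadline of January 29, 1998; completed December 21, 1997, before the deadline.
Step 2 — must wait 10 days from December 13, 1997 (when the violation is discovered), so not before December 23, 1997; done January 2, 1998 — permitted.
Step 3 — 8 and 23 days from January 2, 1998 (when the cure demand is delivered) are January 10, 1998 and January 25, 1998 respectively; done January 11, 1998, which is between those dates.
Step 4 — 12 and 31 days from January 11, 1998 (when the complaint is served) are January 23, 1998 and February 11, 1998 respectively; February 7, 1998 falls inside that range.
Step 5 — 25 and 35 days from February 7, 1998 (when a hearing date is requested) are March 4, 1998 and March 14, 1998 respectively; March 10, 1998 falls inside that range.
Step 6 — must wait 30 days from March 10, 1998 (when the proposed findings are lodged), so not before April 9, 1998; acted on April 5, 1998, 4 days prematurely.
The procedure was therefore not followed at step 6.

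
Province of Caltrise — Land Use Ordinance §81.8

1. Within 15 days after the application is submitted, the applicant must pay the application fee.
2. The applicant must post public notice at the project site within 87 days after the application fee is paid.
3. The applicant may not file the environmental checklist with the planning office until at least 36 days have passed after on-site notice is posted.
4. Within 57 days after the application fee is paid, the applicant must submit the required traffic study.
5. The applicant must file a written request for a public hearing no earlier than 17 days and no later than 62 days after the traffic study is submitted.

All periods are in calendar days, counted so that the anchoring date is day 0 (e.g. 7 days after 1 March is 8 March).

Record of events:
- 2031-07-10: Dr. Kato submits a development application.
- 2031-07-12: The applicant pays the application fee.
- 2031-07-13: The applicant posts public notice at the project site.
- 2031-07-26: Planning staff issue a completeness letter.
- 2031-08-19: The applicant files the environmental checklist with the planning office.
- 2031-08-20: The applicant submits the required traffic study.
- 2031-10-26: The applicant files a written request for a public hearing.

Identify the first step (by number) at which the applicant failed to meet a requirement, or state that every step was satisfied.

Step 1: 15 days after 2031-07-10 (when the application is submitted) is 2031-07-25; done 2031-07-12 — timely.
Step 2: 87 days after 2031-07-12 (when the application fee is paid) is 2031-10-07; 2031-07-13 is within that limit.
Step 3: the earliest permitted date is 36 days after 2031-07-13 (when on-site notice is posted), i.e. 2031-08-18; done 2031-08-19 — permitted.
Step 4: 57 days after 2031-07-12 (when the application fee is paid) is 2031-09-07; done 2031-08-20 — timely.
Step 5: the window is 17–62 days after 2031-08-20 (when the traffic study is submitted), so 2031-09-06 through 2031-10-21; 2031-10-26 is 5 days past the end of the window.

Step 5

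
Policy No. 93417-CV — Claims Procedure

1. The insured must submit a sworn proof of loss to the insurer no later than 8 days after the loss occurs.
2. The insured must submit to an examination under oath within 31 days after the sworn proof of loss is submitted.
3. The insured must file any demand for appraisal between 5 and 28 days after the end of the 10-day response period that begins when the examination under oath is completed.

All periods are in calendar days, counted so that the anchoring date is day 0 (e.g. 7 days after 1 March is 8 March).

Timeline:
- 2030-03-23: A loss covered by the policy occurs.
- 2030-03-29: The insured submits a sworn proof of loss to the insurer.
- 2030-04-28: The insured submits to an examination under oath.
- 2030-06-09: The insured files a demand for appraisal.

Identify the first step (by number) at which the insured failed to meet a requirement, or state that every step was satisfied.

Step 3

Step 1 — counting 8 days from 2030-03-23 (when the loss occurs) gives a deadline of 2030-03-31; 2030-03-29 is within that limit.
Step 2 — counting 31 days from 2030-03-29 (when the sworn proof of loss is submitted) gives a deadline of 2030-04-29; done 2030-04-28 — timely.
Step 3 — 5 and 28 days from 2030-05-08 (end of the 10-day response period, which began when the examination under oath is completed on 2030-04-28) are 2030-05-13 and 2030-06-05 respectively; done 2030-06-09 — 4 days after the window closed.
That is the first point of non-compliance.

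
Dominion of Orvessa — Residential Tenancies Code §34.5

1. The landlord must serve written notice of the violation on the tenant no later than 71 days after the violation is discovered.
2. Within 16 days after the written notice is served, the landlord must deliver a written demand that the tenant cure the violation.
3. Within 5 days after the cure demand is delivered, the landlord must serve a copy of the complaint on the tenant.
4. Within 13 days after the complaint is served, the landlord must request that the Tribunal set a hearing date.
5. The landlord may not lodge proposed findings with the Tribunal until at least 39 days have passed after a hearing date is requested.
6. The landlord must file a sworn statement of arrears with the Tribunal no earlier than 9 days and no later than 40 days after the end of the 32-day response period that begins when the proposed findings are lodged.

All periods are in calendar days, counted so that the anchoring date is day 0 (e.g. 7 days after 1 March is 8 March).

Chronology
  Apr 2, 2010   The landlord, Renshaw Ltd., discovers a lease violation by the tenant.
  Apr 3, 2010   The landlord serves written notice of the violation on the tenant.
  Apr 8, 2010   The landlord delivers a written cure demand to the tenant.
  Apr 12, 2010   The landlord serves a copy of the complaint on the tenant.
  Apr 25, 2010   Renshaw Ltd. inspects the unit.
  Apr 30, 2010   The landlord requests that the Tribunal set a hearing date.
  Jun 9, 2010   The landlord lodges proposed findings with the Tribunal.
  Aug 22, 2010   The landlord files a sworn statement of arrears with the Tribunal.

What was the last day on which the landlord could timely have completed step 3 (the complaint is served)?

Step 3 runs from Apr 8, 2010, when the cure demand is delivered. 5 days after Apr 8, 2010 is Apr 13, 2010.

Apr 13, 2010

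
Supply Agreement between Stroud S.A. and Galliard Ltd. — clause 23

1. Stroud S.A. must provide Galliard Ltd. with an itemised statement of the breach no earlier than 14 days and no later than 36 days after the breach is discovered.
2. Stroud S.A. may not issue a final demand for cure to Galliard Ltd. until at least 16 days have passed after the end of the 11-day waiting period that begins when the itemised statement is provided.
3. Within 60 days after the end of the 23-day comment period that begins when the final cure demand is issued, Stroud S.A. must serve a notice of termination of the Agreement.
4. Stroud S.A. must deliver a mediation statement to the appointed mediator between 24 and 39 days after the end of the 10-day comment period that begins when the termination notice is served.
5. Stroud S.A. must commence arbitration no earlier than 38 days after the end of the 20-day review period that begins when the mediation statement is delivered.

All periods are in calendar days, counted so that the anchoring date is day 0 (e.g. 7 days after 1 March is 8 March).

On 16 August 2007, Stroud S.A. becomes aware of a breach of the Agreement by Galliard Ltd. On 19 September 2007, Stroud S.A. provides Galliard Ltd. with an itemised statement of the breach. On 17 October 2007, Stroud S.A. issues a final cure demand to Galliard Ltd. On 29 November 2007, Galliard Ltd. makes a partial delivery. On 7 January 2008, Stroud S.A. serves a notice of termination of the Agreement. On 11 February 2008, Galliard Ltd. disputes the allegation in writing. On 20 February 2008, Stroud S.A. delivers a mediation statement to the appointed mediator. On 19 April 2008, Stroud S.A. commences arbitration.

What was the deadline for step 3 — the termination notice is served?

8 January 2008

The final cure demand is issued on 17 October 2007; the 23-day comment period therefore ends 9 November 2007, and step 3 runs from that date. 60 days after 9 November 2007 is 8 January 2008.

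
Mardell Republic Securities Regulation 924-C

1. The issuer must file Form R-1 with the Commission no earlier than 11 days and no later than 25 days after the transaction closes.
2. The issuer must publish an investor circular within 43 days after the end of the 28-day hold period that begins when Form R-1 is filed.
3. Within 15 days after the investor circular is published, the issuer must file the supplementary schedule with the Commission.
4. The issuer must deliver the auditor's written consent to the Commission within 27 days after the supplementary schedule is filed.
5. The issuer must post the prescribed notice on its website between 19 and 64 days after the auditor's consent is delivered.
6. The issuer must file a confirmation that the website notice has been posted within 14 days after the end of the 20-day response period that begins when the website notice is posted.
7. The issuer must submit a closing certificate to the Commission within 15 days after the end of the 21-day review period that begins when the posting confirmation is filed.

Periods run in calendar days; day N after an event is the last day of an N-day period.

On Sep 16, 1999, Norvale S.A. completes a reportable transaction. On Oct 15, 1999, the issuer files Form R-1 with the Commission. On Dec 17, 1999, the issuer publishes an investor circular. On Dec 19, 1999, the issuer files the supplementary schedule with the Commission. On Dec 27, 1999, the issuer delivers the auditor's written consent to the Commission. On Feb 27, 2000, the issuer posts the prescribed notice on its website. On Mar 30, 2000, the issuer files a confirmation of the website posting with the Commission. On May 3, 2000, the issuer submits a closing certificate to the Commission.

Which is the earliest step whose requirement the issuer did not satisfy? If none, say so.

Step 1

Step 1: the window is 11–25 days after Sep 16, 1999 (when the transaction closes), so Sep 27, 1999 through Oct 11, 1999; Oct 15, 1999 is 4 days past the end of the window.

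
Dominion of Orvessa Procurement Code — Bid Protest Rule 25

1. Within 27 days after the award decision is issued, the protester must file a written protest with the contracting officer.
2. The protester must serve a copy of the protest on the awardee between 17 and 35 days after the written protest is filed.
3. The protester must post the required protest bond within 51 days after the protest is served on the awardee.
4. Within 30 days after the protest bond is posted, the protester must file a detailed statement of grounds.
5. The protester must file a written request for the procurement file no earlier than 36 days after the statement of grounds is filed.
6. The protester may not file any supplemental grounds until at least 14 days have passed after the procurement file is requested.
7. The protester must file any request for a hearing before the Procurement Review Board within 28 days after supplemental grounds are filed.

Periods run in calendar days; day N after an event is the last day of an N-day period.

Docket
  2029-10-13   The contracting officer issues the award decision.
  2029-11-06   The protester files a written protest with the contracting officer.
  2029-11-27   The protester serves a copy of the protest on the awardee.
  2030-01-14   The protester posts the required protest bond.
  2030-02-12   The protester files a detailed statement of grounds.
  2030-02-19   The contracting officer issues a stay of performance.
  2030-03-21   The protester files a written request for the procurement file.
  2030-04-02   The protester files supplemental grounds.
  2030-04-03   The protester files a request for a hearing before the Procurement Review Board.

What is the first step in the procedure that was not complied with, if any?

Step 1 — counting 27 days from 2029-10-13 (when the award decision is issued) gives a deadline of 2029-11-09; completed 2029-11-06, before the deadline.
Step 2 — 17 and 35 days from 2029-11-06 (when the written protest is filed) are 2029-11-23 and 2029-12-11 respectively; done 2029-11-27 — within the window.
Step 3 — counting 51 days from 2029-11-27 (when the protest is served on the awardee) gives a deadline of 2030-01-17; completed 2030-01-14, before the deadline.
Step 4 — counting 30 days from 2030-01-14 (when the protest bond is posted) gives a deadline of 2030-02-13; completed 2030-02-12, before the deadline.
Step 5 — must wait 36 days from 2030-02-12 (when the statement of grounds is filed), so not before 2030-03-20; done 2030-03-21 — permitted.
Step 6 — must wait 14 days from 2030-03-21 (when the procurement file is requested), so not before 2030-04-04; acted on 2030-04-02, 2 days prematurely.
That is the first point of non-compliance.

Step 6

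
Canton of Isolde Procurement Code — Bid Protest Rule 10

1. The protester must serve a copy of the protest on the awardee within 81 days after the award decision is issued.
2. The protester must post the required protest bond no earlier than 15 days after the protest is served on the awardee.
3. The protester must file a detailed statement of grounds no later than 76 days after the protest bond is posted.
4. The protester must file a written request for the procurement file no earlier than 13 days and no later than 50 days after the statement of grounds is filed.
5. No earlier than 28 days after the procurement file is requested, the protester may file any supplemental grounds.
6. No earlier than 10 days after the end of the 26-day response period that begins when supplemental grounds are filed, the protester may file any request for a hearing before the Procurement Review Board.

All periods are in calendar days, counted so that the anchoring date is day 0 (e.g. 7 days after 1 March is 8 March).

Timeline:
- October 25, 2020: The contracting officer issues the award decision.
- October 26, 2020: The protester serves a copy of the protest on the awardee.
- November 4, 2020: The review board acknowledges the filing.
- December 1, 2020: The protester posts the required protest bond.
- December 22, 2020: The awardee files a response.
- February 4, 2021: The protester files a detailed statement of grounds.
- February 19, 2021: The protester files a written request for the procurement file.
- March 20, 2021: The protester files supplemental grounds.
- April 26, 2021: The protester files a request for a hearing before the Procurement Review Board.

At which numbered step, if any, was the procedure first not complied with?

None — every step was satisfied

Step 1: 81 days after October 25, 2020 (when the award decision is issued) is January 14, 2021; done October 26, 2020 — timely.
Step 2: the earliest permitted date is 15 days after October 26, 2020 (when the protest is served on the awardee), i.e. November 10, 2020; done December 1, 2020 — permitted.
Step 3: 76 days after December 1, 2020 (when the protest bond is posted) is February 15, 2021; done February 4, 2021 — timely.
Step 4: the window is 13–50 days after February 4, 2021 (when the statement of grounds is filed), so February 17, 2021 through March 26, 2021; done February 19, 2021 — within the window.
Step 5: the earliest permitted date is 28 days after February 19, 2021 (when the procurement file is requested), i.e. March 19, 2021; March 20, 2021 is on or after that date.
Step 6: the earliest permitted date is 10 days after April 15, 2021 (end of the 26-day response period, which began when supplemental grounds are filed on March 20, 2021), i.e. April 25, 2021; done April 26, 2021, after the minimum wait.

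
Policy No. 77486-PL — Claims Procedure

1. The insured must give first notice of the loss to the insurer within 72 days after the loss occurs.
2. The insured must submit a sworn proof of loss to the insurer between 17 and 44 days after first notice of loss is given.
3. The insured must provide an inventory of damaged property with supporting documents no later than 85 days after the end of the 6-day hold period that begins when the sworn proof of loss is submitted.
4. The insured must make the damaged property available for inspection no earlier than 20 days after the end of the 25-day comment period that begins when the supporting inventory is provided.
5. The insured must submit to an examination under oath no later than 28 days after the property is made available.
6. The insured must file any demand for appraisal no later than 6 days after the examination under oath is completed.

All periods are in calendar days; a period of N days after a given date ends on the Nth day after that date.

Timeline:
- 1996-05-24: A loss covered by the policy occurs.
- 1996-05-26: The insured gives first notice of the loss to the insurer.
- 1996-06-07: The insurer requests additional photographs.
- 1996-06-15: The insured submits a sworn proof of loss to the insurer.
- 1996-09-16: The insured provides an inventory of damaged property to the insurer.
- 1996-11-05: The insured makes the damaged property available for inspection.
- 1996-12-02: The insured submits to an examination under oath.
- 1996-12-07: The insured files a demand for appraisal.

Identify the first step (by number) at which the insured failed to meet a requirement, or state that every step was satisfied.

Step 3

Step 1 — counting 72 days from 1996-05-24 (when the loss occurs) gives a deadline of 1996-08-04; 1996-05-26 is within that limit.
Step 2 — 17 and 44 days from 1996-05-26 (when first notice of loss is given) are 1996-06-12 and 1996-07-09 respectively; 1996-06-15 falls inside that range.
Step 3 — counting 85 days from 1996-06-21 (end of the 6-day hold period, which began when the sworn proof of loss is submitted on 1996-06-15) gives a deadline of 1996-09-14; 1996-09-16 misses that deadline by 2 days.
The procedure was therefore not followed at step 3.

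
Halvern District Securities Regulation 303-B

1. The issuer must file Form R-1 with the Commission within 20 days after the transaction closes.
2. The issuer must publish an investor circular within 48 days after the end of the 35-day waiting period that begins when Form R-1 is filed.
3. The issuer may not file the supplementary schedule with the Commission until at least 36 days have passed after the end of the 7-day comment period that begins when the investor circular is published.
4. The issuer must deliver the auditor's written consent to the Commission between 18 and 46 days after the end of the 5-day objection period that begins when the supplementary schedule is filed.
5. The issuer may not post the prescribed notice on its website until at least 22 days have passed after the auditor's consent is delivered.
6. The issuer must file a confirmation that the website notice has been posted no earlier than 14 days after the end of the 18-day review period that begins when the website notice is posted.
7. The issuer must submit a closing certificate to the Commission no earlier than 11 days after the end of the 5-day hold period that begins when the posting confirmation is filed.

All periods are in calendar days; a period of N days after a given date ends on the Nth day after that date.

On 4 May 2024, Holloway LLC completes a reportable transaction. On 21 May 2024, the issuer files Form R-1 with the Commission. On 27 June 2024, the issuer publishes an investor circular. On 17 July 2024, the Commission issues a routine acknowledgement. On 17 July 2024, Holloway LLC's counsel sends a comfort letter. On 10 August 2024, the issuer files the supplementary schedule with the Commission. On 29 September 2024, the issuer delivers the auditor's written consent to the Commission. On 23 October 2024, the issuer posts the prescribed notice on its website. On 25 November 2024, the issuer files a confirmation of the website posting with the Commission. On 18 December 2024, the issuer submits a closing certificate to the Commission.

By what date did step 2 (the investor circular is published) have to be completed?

Form R-1 is filed on 21 May 2024; the 35-day waiting period therefore ends 25 June 2024, and step 2 runs from that date. 48 days after 25 June 2024 is 12 August 2024.

12 August 2024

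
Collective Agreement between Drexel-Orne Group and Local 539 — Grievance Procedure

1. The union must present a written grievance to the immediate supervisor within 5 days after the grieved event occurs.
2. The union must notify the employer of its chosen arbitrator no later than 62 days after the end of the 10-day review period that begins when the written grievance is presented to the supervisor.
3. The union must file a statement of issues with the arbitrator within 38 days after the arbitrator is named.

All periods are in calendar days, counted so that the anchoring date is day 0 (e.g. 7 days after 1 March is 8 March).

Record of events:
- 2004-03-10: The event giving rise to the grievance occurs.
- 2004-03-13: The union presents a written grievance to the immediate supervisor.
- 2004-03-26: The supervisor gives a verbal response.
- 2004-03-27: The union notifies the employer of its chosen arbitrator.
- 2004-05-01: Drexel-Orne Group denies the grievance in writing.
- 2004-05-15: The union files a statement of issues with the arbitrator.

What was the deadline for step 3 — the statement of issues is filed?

Step 3 runs from 2004-03-27, when the arbitrator is named. 38 days after 2004-03-27 is 2004-05-04.

2004-05-04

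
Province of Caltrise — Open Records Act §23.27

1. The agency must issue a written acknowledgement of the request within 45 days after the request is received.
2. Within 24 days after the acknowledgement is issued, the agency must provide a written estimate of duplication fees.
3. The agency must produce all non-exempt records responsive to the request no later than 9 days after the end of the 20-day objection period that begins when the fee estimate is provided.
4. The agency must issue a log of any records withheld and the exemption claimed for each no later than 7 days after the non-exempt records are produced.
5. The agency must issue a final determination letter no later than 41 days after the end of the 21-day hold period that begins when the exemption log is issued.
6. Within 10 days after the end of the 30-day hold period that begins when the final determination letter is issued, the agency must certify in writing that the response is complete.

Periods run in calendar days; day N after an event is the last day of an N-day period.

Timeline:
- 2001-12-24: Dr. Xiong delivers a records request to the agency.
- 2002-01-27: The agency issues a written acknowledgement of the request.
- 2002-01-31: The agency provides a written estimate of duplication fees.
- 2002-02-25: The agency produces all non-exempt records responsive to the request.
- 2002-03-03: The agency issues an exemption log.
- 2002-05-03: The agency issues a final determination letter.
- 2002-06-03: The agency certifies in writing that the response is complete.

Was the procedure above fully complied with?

Yes

Step 1: 45 days after 2001-12-24 (when the request is received) is 2002-02-07; 2002-01-27 is within that limit.
Step 2: 24 days after 2002-01-27 (when the acknowledgement is issued) is 2002-02-20; completed 2002-01-31, before the deadline.
Step 3: 9 days after 2002-02-20 (end of the 20-day objection period, which began when the fee estimate is provided on 2002-01-31) is 2002-03-01; completed 2002-02-25, before the deadline.
Step 4: 7 days after 2002-02-25 (when the non-exempt records are produced) is 2002-03-04; 2002-03-03 is within that limit.
Step 5: 41 days after 2002-03-24 (end of the 21-day hold period, which began when the exemption log is issued on 2002-03-03) is 2002-05-04; completed 2002-05-03, before the deadline.
Step 6: 10 days after 2002-06-02 (end of the 30-day hold period, which began when the final determination letter is issued on 2002-05-03) is 2002-06-12; completed 2002-06-03, before the deadline.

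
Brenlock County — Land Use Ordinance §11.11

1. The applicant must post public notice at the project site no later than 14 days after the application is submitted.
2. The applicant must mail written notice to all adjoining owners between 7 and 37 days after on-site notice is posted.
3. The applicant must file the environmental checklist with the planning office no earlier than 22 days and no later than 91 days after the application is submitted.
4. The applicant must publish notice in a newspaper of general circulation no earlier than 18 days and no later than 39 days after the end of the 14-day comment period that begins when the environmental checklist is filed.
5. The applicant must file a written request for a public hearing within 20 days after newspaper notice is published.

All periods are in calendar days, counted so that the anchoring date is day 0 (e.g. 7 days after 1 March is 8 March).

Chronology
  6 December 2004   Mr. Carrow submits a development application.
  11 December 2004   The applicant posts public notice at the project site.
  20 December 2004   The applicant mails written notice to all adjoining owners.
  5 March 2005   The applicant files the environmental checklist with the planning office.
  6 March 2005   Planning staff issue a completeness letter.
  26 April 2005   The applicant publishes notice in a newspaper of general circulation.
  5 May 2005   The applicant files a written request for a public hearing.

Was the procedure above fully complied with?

(1) due by 6 December 2004 + 14 days = 20 December 2004; 11 December 2004 is within that limit.
(2) the permitted window runs from 11 December 2004 + 7 = 18 December 2004 to 11 December 2004 + 37 = 17 January 2005; 20 December 2004 falls inside that range.
(3) the permitted window runs from 6 December 2004 + 22 = 28 December 2004 to 6 December 2004 + 91 = 7 March 2005; done 5 March 2005 — within the window.
(4) the permitted window runs from 19 March 2005 + 18 = 6 April 2005 to 19 March 2005 + 39 = 27 April 2005; 26 April 2005 falls inside that range.
(5) due by 26 April 2005 + 20 days = 16 May 2005; done 5 May 2005 — timely.

Yes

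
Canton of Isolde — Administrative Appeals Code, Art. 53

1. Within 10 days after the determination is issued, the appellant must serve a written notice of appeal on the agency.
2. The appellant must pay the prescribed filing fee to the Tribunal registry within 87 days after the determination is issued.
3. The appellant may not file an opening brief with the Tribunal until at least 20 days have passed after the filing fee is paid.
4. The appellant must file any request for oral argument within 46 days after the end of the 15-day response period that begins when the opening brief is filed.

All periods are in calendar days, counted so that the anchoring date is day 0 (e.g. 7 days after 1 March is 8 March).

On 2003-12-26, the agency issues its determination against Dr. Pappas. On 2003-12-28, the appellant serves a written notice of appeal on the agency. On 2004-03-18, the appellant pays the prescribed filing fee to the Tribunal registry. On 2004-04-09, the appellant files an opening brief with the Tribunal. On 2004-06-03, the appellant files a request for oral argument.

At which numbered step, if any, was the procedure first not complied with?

Step 1 — counting 10 days from 2003-12-26 (when the determination is issued) gives a deadline of 2004-01-05; completed 2003-12-28, before the deadline.
Step 2 — counting 87 days from 2003-12-26 (when the determination is issued) gives a deadline of 2004-03-22; 2004-03-18 is within that limit.
Step 3 — must wait 20 days from 2004-03-18 (when the filing fee is paid), so not before 2004-04-07; done 2004-04-09, after the minimum wait.
Step 4 — counting 46 days from 2004-04-24 (end of the 15-day response period, which began when the opening brief is filed on 2004-04-09) gives a deadline of 2004-06-09; 2004-06-03 is within that limit.

None — every step was satisfied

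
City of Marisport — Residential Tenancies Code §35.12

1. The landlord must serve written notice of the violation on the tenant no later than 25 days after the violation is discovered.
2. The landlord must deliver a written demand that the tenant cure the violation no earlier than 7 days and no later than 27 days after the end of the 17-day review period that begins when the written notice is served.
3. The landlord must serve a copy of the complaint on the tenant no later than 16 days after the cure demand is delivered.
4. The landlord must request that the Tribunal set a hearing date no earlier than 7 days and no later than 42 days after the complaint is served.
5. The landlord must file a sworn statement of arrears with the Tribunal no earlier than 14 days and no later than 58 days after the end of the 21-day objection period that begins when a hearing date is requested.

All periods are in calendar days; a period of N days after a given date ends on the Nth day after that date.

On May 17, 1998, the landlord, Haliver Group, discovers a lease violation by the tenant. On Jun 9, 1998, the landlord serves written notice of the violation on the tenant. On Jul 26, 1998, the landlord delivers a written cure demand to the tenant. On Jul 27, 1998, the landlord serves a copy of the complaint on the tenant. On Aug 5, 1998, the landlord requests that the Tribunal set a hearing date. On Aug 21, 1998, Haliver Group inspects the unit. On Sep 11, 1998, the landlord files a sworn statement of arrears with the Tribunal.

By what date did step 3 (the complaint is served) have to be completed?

Step 3 runs from Jul 26, 1998, when the cure demand is delivered. 16 days after Jul 26, 1998 is Aug 11, 1998.

Aug 11, 1998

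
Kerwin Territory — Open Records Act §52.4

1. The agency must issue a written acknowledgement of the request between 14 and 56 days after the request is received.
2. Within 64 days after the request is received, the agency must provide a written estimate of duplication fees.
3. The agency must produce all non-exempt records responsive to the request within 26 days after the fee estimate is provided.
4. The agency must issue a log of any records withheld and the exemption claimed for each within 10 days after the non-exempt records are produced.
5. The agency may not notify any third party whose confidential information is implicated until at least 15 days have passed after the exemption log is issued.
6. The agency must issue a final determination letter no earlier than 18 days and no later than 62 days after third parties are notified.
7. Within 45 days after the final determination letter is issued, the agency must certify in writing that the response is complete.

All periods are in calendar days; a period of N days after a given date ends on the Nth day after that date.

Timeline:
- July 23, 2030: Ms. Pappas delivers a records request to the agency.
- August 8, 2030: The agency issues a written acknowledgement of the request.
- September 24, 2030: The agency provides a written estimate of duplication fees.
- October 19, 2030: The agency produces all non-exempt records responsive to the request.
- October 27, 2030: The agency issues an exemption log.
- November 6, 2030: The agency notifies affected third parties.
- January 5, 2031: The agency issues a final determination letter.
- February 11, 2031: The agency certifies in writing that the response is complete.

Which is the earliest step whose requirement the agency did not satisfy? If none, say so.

Step 1 — 14 and 56 days from July 23, 2030 (when the request is received) are August 6, 2030 and September 17, 2030 respectively; done August 8, 2030 — within the window.
Step 2 — counting 64 days from July 23, 2030 (when the request is received) gives a deadline of September 25, 2030; September 24, 2030 is within that limit.
Step 3 — counting 26 days from September 24, 2030 (when the fee estimate is provided) gives a deadline of October 20, 2030; October 19, 2030 is within that limit.
Step 4 — counting 10 days from October 19, 2030 (when the non-exempt records are produced) gives a deadline of October 29, 2030; done October 27, 2030 — timely.
Step 5 — must wait 15 days from October 27, 2030 (when the exemption log is issued), so not before November 11, 2030; November 6, 2030 is 5 days before the earliest permitted date.
The analysis stops there.

Step 5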